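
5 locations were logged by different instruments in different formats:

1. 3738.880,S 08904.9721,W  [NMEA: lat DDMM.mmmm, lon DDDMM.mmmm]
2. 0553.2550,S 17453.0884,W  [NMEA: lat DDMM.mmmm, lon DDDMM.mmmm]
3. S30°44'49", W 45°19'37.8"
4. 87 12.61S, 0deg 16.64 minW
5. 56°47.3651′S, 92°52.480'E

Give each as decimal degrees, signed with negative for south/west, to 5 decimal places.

Point 1:
  φ: degrees = first 2 digits = 37, minutes = 38.88; 37 + 38.88/60 = 37.648000
  S → negative
  Longitude: degrees = first 3 digits = 89, minutes = 4.9721; 89 + 4.9721/60 = 89.082868
  W → negative
Point 2:
  φ: split at 2 digits → 05° and 53.255′; 5 + 53.255/60 = 5.887583
  hemisphere S, so the sign is −
  Lon: degrees = first 3 digits = 174, minutes = 53.0884; 174 + 53.0884/60 = 174.884807
  hemisphere W, so the sign is −
Point 3:
  Latitude: 30° + 44/60 + 49/3600 = 30 + 0.733333 + 0.013611 = 30.746944
  S ⇒ negate
  Lon: 19′ + 37.8″ = 19.63000′; 45 + 19.63000/60 = 45.327167
  W ⇒ negate
Point 4:
  Lat: 87 + 12.61/60 = 87.210167
  S ⇒ negate
  Longitude: 0 + 16.64/60 = 0.277333
  hemisphere W, so the sign is −
Point 5:
  Latitude: 47.3651′ = 0.789418°; total 56.789418
  hemisphere S, so the sign is −
  Longitude: 92 + 52.48/60 = 92.874667
  E → positive

1. -37.64800, -89.08287
2. -5.88758, -174.88481
3. -30.74694, -45.32717
4. -87.21017, -0.27733
5. -56.78942, 92.87467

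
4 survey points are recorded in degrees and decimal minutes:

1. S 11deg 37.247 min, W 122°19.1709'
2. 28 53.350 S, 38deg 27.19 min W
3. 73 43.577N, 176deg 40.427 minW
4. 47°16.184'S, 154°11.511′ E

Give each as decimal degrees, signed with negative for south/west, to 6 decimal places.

Point 1:
  Lat: 37.247′ = 0.620783°; total 11.6207833
  hemisphere S, so the sign is −
  λ: 122 + 19.1709/60 = 122.3195150
  hemisphere W, so the sign is −
Point 2:
  Latitude: 53.35′ = 0.889167°; total 28.8891667
  hemisphere S, so the sign is −
  Lon: 27.19′ = 0.453167°; total 38.4531667
  W → negative
Point 3:
  φ: 73 + 43.577/60 = 73.7262833
  N ⇒ keep positive
  Longitude: 176 + 40.427/60 = 176.6737833
  hemisphere W, so the sign is −
Point 4:
  Lat: 16.184′ = 0.269733°; total 47.2697333
  S ⇒ negate
  Longitude: 154 + 11.511/60 = 154.1918500
  E → positive

1. -11.620783, -122.319515
2. -28.889167, -38.453167
3. 73.726283, -176.673783
4. -47.269733, 154.191850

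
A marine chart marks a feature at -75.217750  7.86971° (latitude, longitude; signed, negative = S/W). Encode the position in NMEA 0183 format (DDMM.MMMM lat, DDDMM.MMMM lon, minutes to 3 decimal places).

Latitude is negative → S; |value| = 75.217750
Lat: fractional part 0.217750 → 13.06500 minutes
Lon: 7° + 0.869710 × 60 = 7° 52.18260′

7513.065,S / 00752.183,E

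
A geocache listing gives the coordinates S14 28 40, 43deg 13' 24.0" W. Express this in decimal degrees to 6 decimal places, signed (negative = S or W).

φ: 28′ + 40″ = 28.66667′; 14 + 28.66667/60 = 14.4777778
S → negative
Lon: 43° + 13/60 + 24/3600 = 43 + 0.216667 + 0.006667 = 43.2233333
hemisphere W, so the sign is −

-14.477778, -43.223333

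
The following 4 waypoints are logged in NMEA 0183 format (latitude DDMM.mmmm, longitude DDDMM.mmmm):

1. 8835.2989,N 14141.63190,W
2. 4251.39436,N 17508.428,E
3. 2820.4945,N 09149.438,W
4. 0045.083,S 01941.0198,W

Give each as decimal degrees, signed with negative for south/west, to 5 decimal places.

Point 1:
  Lat: split at 2 digits → 88° and 35.2989′; 88 + 35.2989/60 = 88.588315
  N ⇒ keep positive
  λ: degrees = first 3 digits = 141, minutes = 41.6319; 141 + 41.6319/60 = 141.693865
  W → negative
Point 2:
  Lat: degrees = first 2 digits = 42, minutes = 51.39436; 42 + 51.39436/60 = 42.856573
  N → positive
  Longitude: split at 3 digits → 175° and 8.428′; 175 + 8.428/60 = 175.140467
  E ⇒ keep positive
Point 3:
  Lat: degrees = first 2 digits = 28, minutes = 20.4945; 28 + 20.4945/60 = 28.341575
  N ⇒ keep positive
  Lon: split at 3 digits → 091° and 49.438′; 91 + 49.438/60 = 91.823967
  W → negative
Point 4:
  φ: degrees = first 2 digits = 0, minutes = 45.083; 0 + 45.083/60 = 0.751383
  S → negative
  Lon: degrees = first 3 digits = 19, minutes = 41.0198; 19 + 41.0198/60 = 19.683663
  W ⇒ negate

1. 88.58832, -141.69387
2. 42.85657, 175.14047
3. 28.34158, -91.82397
4. -0.75138, -19.68366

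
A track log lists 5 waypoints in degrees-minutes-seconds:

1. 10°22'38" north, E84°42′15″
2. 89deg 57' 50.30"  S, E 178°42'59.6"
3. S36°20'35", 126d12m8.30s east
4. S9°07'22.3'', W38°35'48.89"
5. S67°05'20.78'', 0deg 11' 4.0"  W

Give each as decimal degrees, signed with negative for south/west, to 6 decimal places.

Point 1:
  φ: 10 + 22/60 + 38/3600 = 10.3772222
  N → positive
  Longitude: 84° + 42/60 + 15/3600 = 84 + 0.700000 + 0.004167 = 84.7041667
  E → positive
Point 2:
  Lat: 89° + 57/60 + 50.3/3600 = 89 + 0.950000 + 0.013972 = 89.9639722
  S ⇒ negate
  Lon: 178 + 42/60 + 59.6/3600 = 178.7165556
  E ⇒ keep positive
Point 3:
  Latitude: 36 + 20/60 + 35/3600 = 36.3430556
  hemisphere S, so the sign is −
  λ: 126° + 12/60 + 8.3/3600 = 126 + 0.200000 + 0.002306 = 126.2023056
  E → positive
Point 4:
  Lat: 9 + 7/60 + 22.3/3600 = 9.1228611
  S → negative
  λ: 35′ + 48.89″ = 35.81483′; 38 + 35.81483/60 = 38.5969139
  hemisphere W, so the sign is −
Point 5:
  Lat: 5′ + 20.78″ = 5.34633′; 67 + 5.34633/60 = 67.0891056
  S → negative
  Longitude: 11′ + 4″ = 11.06667′; 0 + 11.06667/60 = 0.1844444
  hemisphere W, so the sign is −

1. 10.377222, 84.704167
2. -89.963972, 178.716556
3. -36.343056, 126.202306
4. -9.122861, -38.596914
5. -67.089106, -0.184444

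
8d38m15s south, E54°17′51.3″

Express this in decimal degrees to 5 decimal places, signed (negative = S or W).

φ: 8° + 38/60 + 15/3600 = 8 + 0.633333 + 0.004167 = 8.637500
S ⇒ negate
Lon: 54° + 17/60 + 51.3/3600 = 54 + 0.283333 + 0.014250 = 54.297583
E ⇒ keep positive

-8.63750, 54.29758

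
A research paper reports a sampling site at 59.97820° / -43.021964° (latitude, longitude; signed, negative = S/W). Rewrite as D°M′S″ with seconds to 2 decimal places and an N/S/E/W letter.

Latitude: 0.978200 × 60 = 58.69200′ → 58′, remainder × 60 = 41.5200″
Longitude is negative → W; |value| = 43.021964
λ: whole degrees 43; 1.31784′ → 1′ and 19.0704″

59°58′41.52″ N, 43°01′19.07″ W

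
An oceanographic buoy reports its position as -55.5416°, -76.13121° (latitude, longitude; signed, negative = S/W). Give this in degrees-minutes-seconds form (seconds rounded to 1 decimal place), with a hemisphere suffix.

Latitude is negative → S; |value| = 55.541600
Lat: 0.541600° → 32.49600′; 0.49600 × 60 = 29.760″
Longitude is negative → W; |value| = 76.131210
Longitude: whole degrees 76; 7.87260′ → 7′ and 52.356″

55°32′29.8″ S, 76°07′52.4″ W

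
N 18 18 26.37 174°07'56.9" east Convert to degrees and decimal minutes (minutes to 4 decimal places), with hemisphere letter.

Lat: 18 + 26.37/60 = 18.439500′
λ: 7 + 56.9/60 = 7.948333′

18° 18.4395′ N, 174° 7.9483′ E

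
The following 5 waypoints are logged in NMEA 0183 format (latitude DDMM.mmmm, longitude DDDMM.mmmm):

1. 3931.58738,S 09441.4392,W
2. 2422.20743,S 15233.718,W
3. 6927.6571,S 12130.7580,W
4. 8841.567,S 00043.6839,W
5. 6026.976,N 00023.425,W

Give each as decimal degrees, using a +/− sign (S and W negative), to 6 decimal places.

1. -39.526456, -94.690653
2. -24.370124, -152.561967
3. -69.460952, -121.512633
4. -88.692783, -0.728065
5. 60.449600, -0.390417

Point 1:
  Lat: degrees = first 2 digits = 39, minutes = 31.58738; 39 + 31.58738/60 = 39.5264563
  S ⇒ negate
  Lon: degrees = first 3 digits = 94, minutes = 41.4392; 94 + 41.4392/60 = 94.6906533
  W → negative
Point 2:
  φ: degrees = first 2 digits = 24, minutes = 22.20743; 24 + 22.20743/60 = 24.3701238
  S → negative
  Longitude: degrees = first 3 digits = 152, minutes = 33.718; 152 + 33.718/60 = 152.5619667
  W → negative
Point 3:
  Latitude: degrees = first 2 digits = 69, minutes = 27.6571; 69 + 27.6571/60 = 69.4609517
  hemisphere S, so the sign is −
  λ: degrees = first 3 digits = 121, minutes = 30.758; 121 + 30.758/60 = 121.5126333
  hemisphere W, so the sign is −
Point 4:
  φ: degrees = first 2 digits = 88, minutes = 41.567; 88 + 41.567/60 = 88.6927833
  S → negative
  λ: degrees = first 3 digits = 0, minutes = 43.6839; 0 + 43.6839/60 = 0.7280650
  W ⇒ negate
Point 5:
  Latitude: degrees = first 2 digits = 60, minutes = 26.976; 60 + 26.976/60 = 60.4496000
  N → positive
  λ: split at 3 digits → 000° and 23.425′; 0 + 23.425/60 = 0.3904167
  W ⇒ negate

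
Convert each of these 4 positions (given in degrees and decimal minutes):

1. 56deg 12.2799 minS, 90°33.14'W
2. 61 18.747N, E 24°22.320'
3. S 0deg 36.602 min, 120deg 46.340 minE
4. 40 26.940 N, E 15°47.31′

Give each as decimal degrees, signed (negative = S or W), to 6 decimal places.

1. -56.204665, -90.552333
2. 61.312450, 24.372000
3. -0.610033, 120.772333
4. 40.449000, 15.788500

Point 1:
  Lat: 12.2799′ = 0.204665°; total 56.2046650
  S → negative
  Lon: 90 + 33.14/60 = 90.5523333
  W → negative
Point 2:
  φ: 61 + 18.747/60 = 61.3124500
  N → positive
  Longitude: 24 + 22.32/60 = 24.3720000
  E ⇒ keep positive
Point 3:
  φ: 0 + 36.602/60 = 0.6100333
  S → negative
  Lon: 46.34′ = 0.772333°; total 120.7723333
  E ⇒ keep positive
Point 4:
  Latitude: 26.94′ = 0.449000°; total 40.4490000
  N → positive
  Longitude: 15 + 47.31/60 = 15.7885000
  E → positive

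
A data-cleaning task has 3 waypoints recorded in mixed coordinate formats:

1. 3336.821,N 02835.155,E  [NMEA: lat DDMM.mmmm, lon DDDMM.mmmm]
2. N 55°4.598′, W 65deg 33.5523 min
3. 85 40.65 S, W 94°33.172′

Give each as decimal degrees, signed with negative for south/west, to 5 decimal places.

1. 33.61368, 28.58592
2. 55.07663, -65.55921
3. -85.67750, -94.55287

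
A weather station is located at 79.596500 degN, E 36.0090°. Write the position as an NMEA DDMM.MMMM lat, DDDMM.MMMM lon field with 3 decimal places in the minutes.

7935.790,N / 03600.540,E

Lat: minutes = (79.596500 − 79) × 60 = 35.79000
Longitude: 36° + 0.009000 × 60 = 36° 0.54000′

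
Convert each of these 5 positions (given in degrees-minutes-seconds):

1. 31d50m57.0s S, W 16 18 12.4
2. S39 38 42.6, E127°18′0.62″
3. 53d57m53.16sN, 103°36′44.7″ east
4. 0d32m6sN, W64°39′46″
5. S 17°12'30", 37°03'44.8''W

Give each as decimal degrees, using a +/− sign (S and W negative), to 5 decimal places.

Point 1:
  φ: 31° + 50/60 + 57/3600 = 31 + 0.833333 + 0.015833 = 31.849167
  S ⇒ negate
  λ: 16 + 18/60 + 12.4/3600 = 16.303444
  hemisphere W, so the sign is −
Point 2:
  Latitude: 39 + 38/60 + 42.6/3600 = 39.645167
  hemisphere S, so the sign is −
  λ: 127° + 18/60 + 0.62/3600 = 127 + 0.300000 + 0.000172 = 127.300172
  E ⇒ keep positive
Point 3:
  Latitude: 53° + 57/60 + 53.16/3600 = 53 + 0.950000 + 0.014767 = 53.964767
  N ⇒ keep positive
  Lon: 36′ + 44.7″ = 36.74500′; 103 + 36.74500/60 = 103.612417
  E → positive
Point 4:
  Latitude: 0 + 32/60 + 6/3600 = 0.535000
  N → positive
  λ: 64° + 39/60 + 46/3600 = 64 + 0.650000 + 0.012778 = 64.662778
  hemisphere W, so the sign is −
Point 5:
  Latitude: 17 + 12/60 + 30/3600 = 17.208333
  S ⇒ negate
  λ: 37 + 3/60 + 44.8/3600 = 37.062444
  W → negative

1. -31.84917, -16.30344
2. -39.64517, 127.30017
3. 53.96477, 103.61242
4. 0.53500, -64.66278
5. -17.20833, -37.06244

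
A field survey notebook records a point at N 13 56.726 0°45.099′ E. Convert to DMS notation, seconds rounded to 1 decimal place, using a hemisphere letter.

φ: fractional minutes 0.72600 × 60 = 43.560″
Longitude: fractional minutes 0.09900 × 60 = 5.940″

13°56′43.6″ N, 0°45′5.9″ E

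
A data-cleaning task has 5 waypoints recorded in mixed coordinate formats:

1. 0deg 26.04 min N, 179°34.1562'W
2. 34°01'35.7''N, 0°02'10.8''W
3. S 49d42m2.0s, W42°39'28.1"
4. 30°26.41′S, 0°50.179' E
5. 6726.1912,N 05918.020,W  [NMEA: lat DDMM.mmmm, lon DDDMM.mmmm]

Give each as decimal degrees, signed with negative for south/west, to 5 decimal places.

Point 1:
  Latitude: 26.04′ = 0.434000°; total 0.434000
  N ⇒ keep positive
  Longitude: 34.1562′ = 0.569270°; total 179.569270
  hemisphere W, so the sign is −
Point 2:
  φ: 1′ + 35.7″ = 1.59500′; 34 + 1.59500/60 = 34.026583
  N ⇒ keep positive
  λ: 2′ + 10.8″ = 2.18000′; 0 + 2.18000/60 = 0.036333
  hemisphere W, so the sign is −
Point 3:
  Lat: 49 + 42/60 + 2/3600 = 49.700556
  S → negative
  Longitude: 42° + 39/60 + 28.1/3600 = 42 + 0.650000 + 0.007806 = 42.657806
  hemisphere W, so the sign is −
Point 4:
  Latitude: 26.41′ = 0.440167°; total 30.440167
  S → negative
  Longitude: 50.179′ = 0.836317°; total 0.836317
  E ⇒ keep positive
Point 5:
  Lat: degrees = first 2 digits = 67, minutes = 26.1912; 67 + 26.1912/60 = 67.436520
  N → positive
  Longitude: degrees = first 3 digits = 59, minutes = 18.02; 59 + 18.02/60 = 59.300333
  W ⇒ negate

1. 0.43400, -179.56927
2. 34.02658, -0.03633
3. -49.70056, -42.65781
4. -30.44017, 0.83632
5. 67.43652, -59.30033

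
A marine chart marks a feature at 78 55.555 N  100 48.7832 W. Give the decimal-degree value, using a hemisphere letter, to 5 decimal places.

78.92592° N, 100.81305° W

Latitude: 78 + 55.555/60 = 78.925917
λ: 48.7832′ = 0.813053°; total 100.813053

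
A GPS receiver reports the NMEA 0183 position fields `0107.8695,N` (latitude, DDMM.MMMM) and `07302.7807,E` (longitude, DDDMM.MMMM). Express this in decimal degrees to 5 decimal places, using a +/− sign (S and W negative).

φ: split at 2 digits → 01° and 7.8695′; 1 + 7.8695/60 = 1.131158
N → positive
Longitude: degrees = first 3 digits = 73, minutes = 2.7807; 73 + 2.7807/60 = 73.046345
E → positive

1.13116, 73.04635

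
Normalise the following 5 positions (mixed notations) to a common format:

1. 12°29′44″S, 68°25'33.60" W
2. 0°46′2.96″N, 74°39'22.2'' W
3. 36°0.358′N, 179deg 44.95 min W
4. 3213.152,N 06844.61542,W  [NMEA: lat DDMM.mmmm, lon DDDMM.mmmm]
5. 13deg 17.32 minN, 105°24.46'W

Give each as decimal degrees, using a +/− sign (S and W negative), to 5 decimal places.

1. -12.49556, -68.42600
2. 0.76749, -74.65617
3. 36.00597, -179.74917
4. 32.21920, -68.74359
5. 13.28867, -105.40767

Point 1:
  φ: 12° + 29/60 + 44/3600 = 12 + 0.483333 + 0.012222 = 12.495556
  S → negative
  Lon: 68 + 25/60 + 33.6/3600 = 68.426000
  W ⇒ negate
Point 2:
  Latitude: 46′ + 2.96″ = 46.04933′; 0 + 46.04933/60 = 0.767489
  N → positive
  Longitude: 39′ + 22.2″ = 39.37000′; 74 + 39.37000/60 = 74.656167
  W → negative
Point 3:
  Latitude: 36 + 0.358/60 = 36.005967
  N → positive
  Lon: 179 + 44.95/60 = 179.749167
  W ⇒ negate
Point 4:
  Lat: degrees = first 2 digits = 32, minutes = 13.152; 32 + 13.152/60 = 32.219200
  N ⇒ keep positive
  Lon: degrees = first 3 digits = 68, minutes = 44.61542; 68 + 44.61542/60 = 68.743590
  W ⇒ negate
Point 5:
  Lat: 13 + 17.32/60 = 13.288667
  N → positive
  Longitude: 24.46′ = 0.407667°; total 105.407667
  W → negative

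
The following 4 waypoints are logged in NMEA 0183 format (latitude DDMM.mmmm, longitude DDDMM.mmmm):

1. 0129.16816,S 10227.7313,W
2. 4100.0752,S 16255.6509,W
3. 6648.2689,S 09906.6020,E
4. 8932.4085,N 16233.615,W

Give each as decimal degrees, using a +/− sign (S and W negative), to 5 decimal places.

1. -1.48614, -102.46219
2. -41.00125, -162.92752
3. -66.80448, 99.11003
4. 89.54014, -162.56025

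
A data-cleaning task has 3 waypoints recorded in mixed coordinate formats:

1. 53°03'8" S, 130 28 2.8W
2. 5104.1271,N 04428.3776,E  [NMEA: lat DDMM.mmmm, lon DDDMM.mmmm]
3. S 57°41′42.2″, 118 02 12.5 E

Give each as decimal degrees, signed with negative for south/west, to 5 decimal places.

1. -53.05222, -130.46744
2. 51.06879, 44.47296
3. -57.69506, 118.03681

Point 1:
  φ: 53° + 3/60 + 8/3600 = 53 + 0.050000 + 0.002222 = 53.052222
  S ⇒ negate
  λ: 28′ + 2.8″ = 28.04667′; 130 + 28.04667/60 = 130.467444
  W ⇒ negate
Point 2:
  Lat: split at 2 digits → 51° and 4.1271′; 51 + 4.1271/60 = 51.068785
  N ⇒ keep positive
  Lon: degrees = first 3 digits = 44, minutes = 28.3776; 44 + 28.3776/60 = 44.472960
  E → positive
Point 3:
  Lat: 57 + 41/60 + 42.2/3600 = 57.695056
  S ⇒ negate
  Longitude: 118 + 2/60 + 12.5/3600 = 118.036806
  E ⇒ keep positive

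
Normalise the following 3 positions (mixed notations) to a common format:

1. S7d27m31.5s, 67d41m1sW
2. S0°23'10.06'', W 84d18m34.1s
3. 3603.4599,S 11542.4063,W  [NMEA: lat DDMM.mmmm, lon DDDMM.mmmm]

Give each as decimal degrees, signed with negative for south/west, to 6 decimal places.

1. -7.458750, -67.683611
2. -0.386128, -84.309472
3. -36.057665, -115.706772

Point 1:
  Latitude: 7 + 27/60 + 31.5/3600 = 7.4587500
  S ⇒ negate
  Longitude: 67° + 41/60 + 1/3600 = 67 + 0.683333 + 0.000278 = 67.6836111
  W → negative
Point 2:
  Lat: 23′ + 10.06″ = 23.16767′; 0 + 23.16767/60 = 0.3861278
  S ⇒ negate
  Longitude: 84° + 18/60 + 34.1/3600 = 84 + 0.300000 + 0.009472 = 84.3094722
  W ⇒ negate
Point 3:
  Lat: degrees = first 2 digits = 36, minutes = 3.4599; 36 + 3.4599/60 = 36.0576650
  S → negative
  Lon: split at 3 digits → 115° and 42.4063′; 115 + 42.4063/60 = 115.7067717
  W → negative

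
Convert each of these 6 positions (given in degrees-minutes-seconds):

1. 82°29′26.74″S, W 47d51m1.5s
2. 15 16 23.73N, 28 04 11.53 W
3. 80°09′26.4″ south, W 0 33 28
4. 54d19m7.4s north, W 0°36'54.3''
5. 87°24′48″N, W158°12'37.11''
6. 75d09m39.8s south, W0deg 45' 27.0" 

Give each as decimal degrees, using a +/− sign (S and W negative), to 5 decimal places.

Point 1:
  Lat: 82° + 29/60 + 26.74/3600 = 82 + 0.483333 + 0.007428 = 82.490761
  S ⇒ negate
  λ: 47° + 51/60 + 1.5/3600 = 47 + 0.850000 + 0.000417 = 47.850417
  hemisphere W, so the sign is −
Point 2:
  Latitude: 15° + 16/60 + 23.73/3600 = 15 + 0.266667 + 0.006592 = 15.273258
  N → positive
  λ: 28 + 4/60 + 11.53/3600 = 28.069869
  W ⇒ negate
Point 3:
  φ: 80° + 9/60 + 26.4/3600 = 80 + 0.150000 + 0.007333 = 80.157333
  S → negative
  λ: 0 + 33/60 + 28/3600 = 0.557778
  W → negative
Point 4:
  Latitude: 54° + 19/60 + 7.4/3600 = 54 + 0.316667 + 0.002056 = 54.318722
  N ⇒ keep positive
  Lon: 36′ + 54.3″ = 36.90500′; 0 + 36.90500/60 = 0.615083
  W → negative
Point 5:
  Lat: 24′ + 48″ = 24.80000′; 87 + 24.80000/60 = 87.413333
  N → positive
  Longitude: 158 + 12/60 + 37.11/3600 = 158.210308
  W → negative
Point 6:
  Latitude: 75 + 9/60 + 39.8/3600 = 75.161056
  S ⇒ negate
  Longitude: 45′ + 27″ = 45.45000′; 0 + 45.45000/60 = 0.757500
  W → negative

1. -82.49076, -47.85042
2. 15.27326, -28.06987
3. -80.15733, -0.55778
4. 54.31872, -0.61508
5. 87.41333, -158.21031
6. -75.16106, -0.75750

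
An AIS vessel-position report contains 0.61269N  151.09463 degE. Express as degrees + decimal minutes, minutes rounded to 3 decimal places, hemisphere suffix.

Lat: 0° + 0.612690 × 60 = 0° 36.76140′
Longitude: minutes = (151.094630 − 151) × 60 = 5.67780

0° 36.761′ N, 151° 5.678′ E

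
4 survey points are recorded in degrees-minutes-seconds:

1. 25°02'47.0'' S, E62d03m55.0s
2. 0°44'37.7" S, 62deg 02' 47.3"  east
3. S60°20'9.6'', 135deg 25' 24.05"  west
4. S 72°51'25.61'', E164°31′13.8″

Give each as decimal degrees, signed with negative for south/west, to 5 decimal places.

Point 1:
  Latitude: 25 + 2/60 + 47/3600 = 25.046389
  S ⇒ negate
  Longitude: 62° + 3/60 + 55/3600 = 62 + 0.050000 + 0.015278 = 62.065278
  E → positive
Point 2:
  Lat: 0 + 44/60 + 37.7/3600 = 0.743806
  hemisphere S, so the sign is −
  Longitude: 62° + 2/60 + 47.3/3600 = 62 + 0.033333 + 0.013139 = 62.046472
  E ⇒ keep positive
Point 3:
  Lat: 20′ + 9.6″ = 20.16000′; 60 + 20.16000/60 = 60.336000
  hemisphere S, so the sign is −
  Lon: 25′ + 24.05″ = 25.40083′; 135 + 25.40083/60 = 135.423347
  hemisphere W, so the sign is −
Point 4:
  Latitude: 72 + 51/60 + 25.61/3600 = 72.857114
  S → negative
  Lon: 164 + 31/60 + 13.8/3600 = 164.520500
  E → positive

1. -25.04639, 62.06528
2. -0.74381, 62.04647
3. -60.33600, -135.42335
4. -72.85711, 164.52050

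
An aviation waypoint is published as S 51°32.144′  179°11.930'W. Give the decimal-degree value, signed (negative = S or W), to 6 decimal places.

-51.535733, -179.198833

Latitude: 32.144′ = 0.535733°; total 51.5357333
hemisphere S, so the sign is −
λ: 179 + 11.93/60 = 179.1988333
W → negative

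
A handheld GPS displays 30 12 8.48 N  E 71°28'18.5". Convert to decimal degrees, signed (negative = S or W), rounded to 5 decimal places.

30.20236, 71.47181

Lat: 30° + 12/60 + 8.48/3600 = 30 + 0.200000 + 0.002356 = 30.202356
N → positive
Lon: 71 + 28/60 + 18.5/3600 = 71.471806
E → positive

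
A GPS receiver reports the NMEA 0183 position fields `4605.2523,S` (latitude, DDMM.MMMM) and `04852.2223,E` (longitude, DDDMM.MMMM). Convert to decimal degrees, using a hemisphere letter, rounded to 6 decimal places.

46.087538° S, 48.870372° E

Latitude: split at 2 digits → 46° and 5.2523′; 46 + 5.2523/60 = 46.0875383
Longitude: split at 3 digits → 048° and 52.2223′; 48 + 52.2223/60 = 48.8703717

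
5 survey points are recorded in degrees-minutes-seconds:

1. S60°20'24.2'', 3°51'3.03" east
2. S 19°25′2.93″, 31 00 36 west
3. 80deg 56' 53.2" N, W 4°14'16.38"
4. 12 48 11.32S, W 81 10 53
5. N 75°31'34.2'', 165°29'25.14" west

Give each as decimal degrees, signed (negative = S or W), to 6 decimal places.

Point 1:
  Lat: 60° + 20/60 + 24.2/3600 = 60 + 0.333333 + 0.006722 = 60.3400556
  S ⇒ negate
  Longitude: 51′ + 3.03″ = 51.05050′; 3 + 51.05050/60 = 3.8508417
  E ⇒ keep positive
Point 2:
  Lat: 19° + 25/60 + 2.93/3600 = 19 + 0.416667 + 0.000814 = 19.4174806
  S → negative
  λ: 0′ + 36″ = 0.60000′; 31 + 0.60000/60 = 31.0100000
  W → negative
Point 3:
  Latitude: 80 + 56/60 + 53.2/3600 = 80.9481111
  N → positive
  λ: 4° + 14/60 + 16.38/3600 = 4 + 0.233333 + 0.004550 = 4.2378833
  hemisphere W, so the sign is −
Point 4:
  φ: 12 + 48/60 + 11.32/3600 = 12.8031444
  hemisphere S, so the sign is −
  Lon: 81 + 10/60 + 53/3600 = 81.1813889
  hemisphere W, so the sign is −
Point 5:
  Lat: 75° + 31/60 + 34.2/3600 = 75 + 0.516667 + 0.009500 = 75.5261667
  N → positive
  Lon: 165° + 29/60 + 25.14/3600 = 165 + 0.483333 + 0.006983 = 165.4903167
  hemisphere W, so the sign is −

1. -60.340056, 3.850842
2. -19.417481, -31.010000
3. 80.948111, -4.237883
4. -12.803144, -81.181389
5. 75.526167, -165.490317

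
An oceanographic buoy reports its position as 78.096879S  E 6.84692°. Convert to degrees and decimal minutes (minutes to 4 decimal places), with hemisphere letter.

78° 5.8127′ S, 6° 50.8152′ E

Latitude: fractional part 0.096879 → 5.812740 minutes
λ: 6° + 0.846920 × 60 = 6° 50.815200′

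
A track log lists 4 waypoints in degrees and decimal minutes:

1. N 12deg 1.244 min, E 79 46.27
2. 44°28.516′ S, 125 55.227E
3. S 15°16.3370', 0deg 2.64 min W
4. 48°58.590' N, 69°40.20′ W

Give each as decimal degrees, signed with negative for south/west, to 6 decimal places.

Point 1:
  Latitude: 1.244′ = 0.020733°; total 12.0207333
  N → positive
  Longitude: 79 + 46.27/60 = 79.7711667
  E → positive
Point 2:
  φ: 28.516′ = 0.475267°; total 44.4752667
  hemisphere S, so the sign is −
  λ: 125 + 55.227/60 = 125.9204500
  E → positive
Point 3:
  φ: 15 + 16.337/60 = 15.2722833
  S ⇒ negate
  Lon: 2.64′ = 0.044000°; total 0.0440000
  W ⇒ negate
Point 4:
  Latitude: 48 + 58.59/60 = 48.9765000
  N → positive
  Lon: 69 + 40.2/60 = 69.6700000
  hemisphere W, so the sign is −

1. 12.020733, 79.771167
2. -44.475267, 125.920450
3. -15.272283, -0.044000
4. 48.976500, -69.670000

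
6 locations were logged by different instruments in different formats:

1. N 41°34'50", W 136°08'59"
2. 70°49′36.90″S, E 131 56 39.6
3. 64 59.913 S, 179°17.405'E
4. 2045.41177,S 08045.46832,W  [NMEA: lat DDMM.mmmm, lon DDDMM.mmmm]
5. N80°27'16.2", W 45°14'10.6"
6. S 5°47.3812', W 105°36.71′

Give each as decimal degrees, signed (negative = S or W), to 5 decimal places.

1. 41.58056, -136.14972
2. -70.82692, 131.94433
3. -64.99855, 179.29008
4. -20.75686, -80.75781
5. 80.45450, -45.23628
6. -5.78969, -105.61183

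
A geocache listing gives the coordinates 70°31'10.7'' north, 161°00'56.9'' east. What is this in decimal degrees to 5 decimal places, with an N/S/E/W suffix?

70.51964° N, 161.01581° E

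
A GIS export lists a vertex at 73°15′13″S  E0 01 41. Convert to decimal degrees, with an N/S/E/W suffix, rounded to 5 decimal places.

φ: 15′ + 13″ = 15.21667′; 73 + 15.21667/60 = 73.253611
Longitude: 0 + 1/60 + 41/3600 = 0.028056

73.25361° S, 0.02806° E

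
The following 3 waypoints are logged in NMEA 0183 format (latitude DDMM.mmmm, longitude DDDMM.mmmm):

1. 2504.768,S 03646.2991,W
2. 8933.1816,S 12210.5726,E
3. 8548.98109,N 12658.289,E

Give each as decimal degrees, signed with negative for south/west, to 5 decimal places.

1. -25.07947, -36.77165
2. -89.55303, 122.17621
3. 85.81635, 126.97148

Point 1:
  Latitude: split at 2 digits → 25° and 4.768′; 25 + 4.768/60 = 25.079467
  S → negative
  Lon: split at 3 digits → 036° and 46.2991′; 36 + 46.2991/60 = 36.771652
  hemisphere W, so the sign is −
Point 2:
  Lat: degrees = first 2 digits = 89, minutes = 33.1816; 89 + 33.1816/60 = 89.553027
  hemisphere S, so the sign is −
  Lon: split at 3 digits → 122° and 10.5726′; 122 + 10.5726/60 = 122.176210
  E → positive
Point 3:
  φ: split at 2 digits → 85° and 48.98109′; 85 + 48.98109/60 = 85.816352
  N ⇒ keep positive
  Longitude: degrees = first 3 digits = 126, minutes = 58.289; 126 + 58.289/60 = 126.971483
  E ⇒ keep positive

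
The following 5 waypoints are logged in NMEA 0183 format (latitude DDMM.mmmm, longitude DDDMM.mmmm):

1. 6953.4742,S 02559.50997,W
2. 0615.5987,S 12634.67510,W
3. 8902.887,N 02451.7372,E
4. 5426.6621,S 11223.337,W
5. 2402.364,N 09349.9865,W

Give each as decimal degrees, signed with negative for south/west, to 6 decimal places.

1. -69.891237, -25.991833
2. -6.259978, -126.577918
3. 89.048117, 24.862287
4. -54.444368, -112.388950
5. 24.039400, -93.833108

Point 1:
  Latitude: degrees = first 2 digits = 69, minutes = 53.4742; 69 + 53.4742/60 = 69.8912367
  hemisphere S, so the sign is −
  Longitude: split at 3 digits → 025° and 59.50997′; 25 + 59.50997/60 = 25.9918328
  W → negative
Point 2:
  Lat: split at 2 digits → 06° and 15.5987′; 6 + 15.5987/60 = 6.2599783
  S ⇒ negate
  Longitude: degrees = first 3 digits = 126, minutes = 34.6751; 126 + 34.6751/60 = 126.5779183
  W ⇒ negate
Point 3:
  Latitude: split at 2 digits → 89° and 2.887′; 89 + 2.887/60 = 89.0481167
  N ⇒ keep positive
  λ: split at 3 digits → 024° and 51.7372′; 24 + 51.7372/60 = 24.8622867
  E ⇒ keep positive
Point 4:
  φ: split at 2 digits → 54° and 26.6621′; 54 + 26.6621/60 = 54.4443683
  hemisphere S, so the sign is −
  λ: split at 3 digits → 112° and 23.337′; 112 + 23.337/60 = 112.3889500
  W ⇒ negate
Point 5:
  Lat: split at 2 digits → 24° and 2.364′; 24 + 2.364/60 = 24.0394000
  N ⇒ keep positive
  λ: split at 3 digits → 093° and 49.9865′; 93 + 49.9865/60 = 93.8331083
  hemisphere W, so the sign is −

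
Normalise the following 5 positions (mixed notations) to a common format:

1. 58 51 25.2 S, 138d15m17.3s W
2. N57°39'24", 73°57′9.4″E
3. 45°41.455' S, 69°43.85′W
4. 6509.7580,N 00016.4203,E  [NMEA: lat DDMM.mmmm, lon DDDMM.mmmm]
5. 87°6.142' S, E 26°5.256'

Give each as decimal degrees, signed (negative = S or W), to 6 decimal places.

1. -58.857000, -138.254806
2. 57.656667, 73.952611
3. -45.690917, -69.730833
4. 65.162633, 0.273672
5. -87.102367, 26.087600

Point 1:
  Lat: 51′ + 25.2″ = 51.42000′; 58 + 51.42000/60 = 58.8570000
  S ⇒ negate
  λ: 138° + 15/60 + 17.3/3600 = 138 + 0.250000 + 0.004806 = 138.2548056
  W → negative
Point 2:
  Lat: 39′ + 24″ = 39.40000′; 57 + 39.40000/60 = 57.6566667
  N → positive
  Longitude: 57′ + 9.4″ = 57.15667′; 73 + 57.15667/60 = 73.9526111
  E ⇒ keep positive
Point 3:
  Latitude: 45 + 41.455/60 = 45.6909167
  hemisphere S, so the sign is −
  Longitude: 43.85′ = 0.730833°; total 69.7308333
  hemisphere W, so the sign is −
Point 4:
  φ: split at 2 digits → 65° and 9.758′; 65 + 9.758/60 = 65.1626333
  N → positive
  Lon: split at 3 digits → 000° and 16.4203′; 0 + 16.4203/60 = 0.2736717
  E ⇒ keep positive
Point 5:
  Latitude: 87 + 6.142/60 = 87.1023667
  S ⇒ negate
  Lon: 5.256′ = 0.087600°; total 26.0876000
  E ⇒ keep positive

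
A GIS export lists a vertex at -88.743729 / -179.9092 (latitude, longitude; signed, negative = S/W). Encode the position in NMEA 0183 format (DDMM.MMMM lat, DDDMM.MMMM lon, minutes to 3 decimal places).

8844.624,S / 17954.552,W

Latitude is negative → S; |value| = 88.743729
Lat: 88° + 0.743729 × 60 = 88° 44.62374′
Longitude is negative → W; |value| = 179.909200
λ: 179° + 0.909200 × 60 = 179° 54.55200′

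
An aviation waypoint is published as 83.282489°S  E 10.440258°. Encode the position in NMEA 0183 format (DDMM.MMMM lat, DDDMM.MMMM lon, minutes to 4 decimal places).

Lat: fractional part 0.282489 → 16.949340 minutes
Longitude: minutes = (10.440258 − 10) × 60 = 26.415480

8316.9493,S / 01026.4155,E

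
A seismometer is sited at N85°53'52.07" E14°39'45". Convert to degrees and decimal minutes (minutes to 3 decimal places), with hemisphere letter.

φ: 53 + 52.07/60 = 53.86783′
Lon: 39 + 45/60 = 39.75000′

85° 53.868′ N, 14° 39.750′ E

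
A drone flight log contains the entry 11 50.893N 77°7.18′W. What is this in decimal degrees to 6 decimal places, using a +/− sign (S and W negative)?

Latitude: 50.893′ = 0.848217°; total 11.8482167
N ⇒ keep positive
Longitude: 77 + 7.18/60 = 77.1196667
W ⇒ negate

11.848217, -77.119667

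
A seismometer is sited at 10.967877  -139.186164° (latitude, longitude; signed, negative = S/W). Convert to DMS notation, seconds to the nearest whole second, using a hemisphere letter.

φ: 0.967877° → 58.07262′; 0.07262 × 60 = 4.36″
Longitude is negative → W; |value| = 139.186164
λ: 0.186164 × 60 = 11.16984′ → 11′, remainder × 60 = 10.19″

10°58′4″ N, 139°11′10″ W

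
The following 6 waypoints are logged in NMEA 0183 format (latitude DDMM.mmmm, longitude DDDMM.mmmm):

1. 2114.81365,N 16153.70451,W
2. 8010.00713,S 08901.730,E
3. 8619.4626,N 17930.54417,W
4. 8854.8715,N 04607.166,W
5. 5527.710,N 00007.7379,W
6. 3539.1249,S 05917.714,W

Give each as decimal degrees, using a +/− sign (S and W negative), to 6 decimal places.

1. 21.246894, -161.895075
2. -80.166786, 89.028833
3. 86.324377, -179.509070
4. 88.914525, -46.119433
5. 55.461833, -0.128965
6. -35.652082, -59.295233

Point 1:
  Latitude: degrees = first 2 digits = 21, minutes = 14.81365; 21 + 14.81365/60 = 21.2468942
  N → positive
  Longitude: degrees = first 3 digits = 161, minutes = 53.70451; 161 + 53.70451/60 = 161.8950752
  W ⇒ negate
Point 2:
  Lat: degrees = first 2 digits = 80, minutes = 10.00713; 80 + 10.00713/60 = 80.1667855
  S ⇒ negate
  Longitude: split at 3 digits → 089° and 1.73′; 89 + 1.73/60 = 89.0288333
  E → positive
Point 3:
  Latitude: split at 2 digits → 86° and 19.4626′; 86 + 19.4626/60 = 86.3243767
  N ⇒ keep positive
  Longitude: degrees = first 3 digits = 179, minutes = 30.54417; 179 + 30.54417/60 = 179.5090695
  hemisphere W, so the sign is −
Point 4:
  φ: degrees = first 2 digits = 88, minutes = 54.8715; 88 + 54.8715/60 = 88.9145250
  N ⇒ keep positive
  Longitude: split at 3 digits → 046° and 7.166′; 46 + 7.166/60 = 46.1194333
  hemisphere W, so the sign is −
Point 5:
  φ: split at 2 digits → 55° and 27.71′; 55 + 27.71/60 = 55.4618333
  N → positive
  λ: split at 3 digits → 000° and 7.7379′; 0 + 7.7379/60 = 0.1289650
  hemisphere W, so the sign is −
Point 6:
  Lat: degrees = first 2 digits = 35, minutes = 39.1249; 35 + 39.1249/60 = 35.6520817
  hemisphere S, so the sign is −
  λ: split at 3 digits → 059° and 17.714′; 59 + 17.714/60 = 59.2952333
  W → negative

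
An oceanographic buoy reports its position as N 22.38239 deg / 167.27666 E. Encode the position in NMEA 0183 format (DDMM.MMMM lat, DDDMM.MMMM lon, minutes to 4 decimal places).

φ: minutes = (22.382390 − 22) × 60 = 22.943400
Lon: minutes = (167.276660 − 167) × 60 = 16.599600

2222.9434,N / 16716.5996,E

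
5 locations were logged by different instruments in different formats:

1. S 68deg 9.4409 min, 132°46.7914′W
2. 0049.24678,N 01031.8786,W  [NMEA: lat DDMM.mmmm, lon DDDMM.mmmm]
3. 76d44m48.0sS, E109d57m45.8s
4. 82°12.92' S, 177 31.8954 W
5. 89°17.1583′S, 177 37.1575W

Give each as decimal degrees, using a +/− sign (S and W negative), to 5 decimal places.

1. -68.15735, -132.77986
2. 0.82078, -10.53131
3. -76.74667, 109.96272
4. -82.21533, -177.53159
5. -89.28597, -177.61929

Point 1:
  Latitude: 68 + 9.4409/60 = 68.157348
  S → negative
  λ: 46.7914′ = 0.779857°; total 132.779857
  hemisphere W, so the sign is −
Point 2:
  φ: split at 2 digits → 00° and 49.24678′; 0 + 49.24678/60 = 0.820780
  N ⇒ keep positive
  λ: degrees = first 3 digits = 10, minutes = 31.8786; 10 + 31.8786/60 = 10.531310
  W ⇒ negate
Point 3:
  φ: 76 + 44/60 + 48/3600 = 76.746667
  S ⇒ negate
  λ: 109 + 57/60 + 45.8/3600 = 109.962722
  E ⇒ keep positive
Point 4:
  Latitude: 82 + 12.92/60 = 82.215333
  S ⇒ negate
  Longitude: 31.8954′ = 0.531590°; total 177.531590
  hemisphere W, so the sign is −
Point 5:
  φ: 89 + 17.1583/60 = 89.285972
  S → negative
  λ: 177 + 37.1575/60 = 177.619292
  W ⇒ negate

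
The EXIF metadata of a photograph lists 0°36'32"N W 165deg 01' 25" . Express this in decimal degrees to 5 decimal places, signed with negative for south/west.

0.60889, -165.02361

Latitude: 36′ + 32″ = 36.53333′; 0 + 36.53333/60 = 0.608889
N ⇒ keep positive
λ: 165° + 1/60 + 25/3600 = 165 + 0.016667 + 0.006944 = 165.023611
hemisphere W, so the sign is −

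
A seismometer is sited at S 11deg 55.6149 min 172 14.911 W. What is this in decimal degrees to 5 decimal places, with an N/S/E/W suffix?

11.92692° S, 172.24852° W

Lat: 55.6149′ = 0.926915°; total 11.926915
Longitude: 172 + 14.911/60 = 172.248517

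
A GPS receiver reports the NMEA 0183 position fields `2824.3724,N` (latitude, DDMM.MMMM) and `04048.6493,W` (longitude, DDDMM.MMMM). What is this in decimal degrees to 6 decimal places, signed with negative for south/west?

28.406207, -40.810822

φ: degrees = first 2 digits = 28, minutes = 24.3724; 28 + 24.3724/60 = 28.4062067
N ⇒ keep positive
Lon: split at 3 digits → 040° and 48.6493′; 40 + 48.6493/60 = 40.8108217
W → negative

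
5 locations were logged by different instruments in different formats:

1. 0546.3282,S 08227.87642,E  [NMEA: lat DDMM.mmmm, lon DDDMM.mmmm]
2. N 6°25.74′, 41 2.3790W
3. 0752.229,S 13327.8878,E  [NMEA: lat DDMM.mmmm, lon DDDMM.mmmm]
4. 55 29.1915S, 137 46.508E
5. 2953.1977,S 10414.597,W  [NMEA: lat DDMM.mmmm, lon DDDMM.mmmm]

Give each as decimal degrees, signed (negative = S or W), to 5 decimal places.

Point 1:
  φ: split at 2 digits → 05° and 46.3282′; 5 + 46.3282/60 = 5.772137
  S ⇒ negate
  Longitude: degrees = first 3 digits = 82, minutes = 27.87642; 82 + 27.87642/60 = 82.464607
  E ⇒ keep positive
Point 2:
  Lat: 6 + 25.74/60 = 6.429000
  N → positive
  Longitude: 2.379′ = 0.039650°; total 41.039650
  hemisphere W, so the sign is −
Point 3:
  Lat: degrees = first 2 digits = 7, minutes = 52.229; 7 + 52.229/60 = 7.870483
  S ⇒ negate
  Longitude: degrees = first 3 digits = 133, minutes = 27.8878; 133 + 27.8878/60 = 133.464797
  E → positive
Point 4:
  Latitude: 55 + 29.1915/60 = 55.486525
  S → negative
  λ: 46.508′ = 0.775133°; total 137.775133
  E ⇒ keep positive
Point 5:
  φ: degrees = first 2 digits = 29, minutes = 53.1977; 29 + 53.1977/60 = 29.886628
  hemisphere S, so the sign is −
  Longitude: split at 3 digits → 104° and 14.597′; 104 + 14.597/60 = 104.243283
  W → negative

1. -5.77214, 82.46461
2. 6.42900, -41.03965
3. -7.87048, 133.46480
4. -55.48653, 137.77513
5. -29.88663, -104.24328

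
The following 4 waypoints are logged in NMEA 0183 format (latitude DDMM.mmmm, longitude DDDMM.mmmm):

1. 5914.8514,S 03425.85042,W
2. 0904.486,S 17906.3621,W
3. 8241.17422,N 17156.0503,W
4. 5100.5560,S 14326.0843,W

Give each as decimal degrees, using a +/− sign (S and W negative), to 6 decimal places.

Point 1:
  Lat: split at 2 digits → 59° and 14.8514′; 59 + 14.8514/60 = 59.2475233
  hemisphere S, so the sign is −
  λ: split at 3 digits → 034° and 25.85042′; 34 + 25.85042/60 = 34.4308403
  W → negative
Point 2:
  Lat: split at 2 digits → 09° and 4.486′; 9 + 4.486/60 = 9.0747667
  hemisphere S, so the sign is −
  Lon: degrees = first 3 digits = 179, minutes = 6.3621; 179 + 6.3621/60 = 179.1060350
  W → negative
Point 3:
  Latitude: split at 2 digits → 82° and 41.17422′; 82 + 41.17422/60 = 82.6862370
  N → positive
  Lon: degrees = first 3 digits = 171, minutes = 56.0503; 171 + 56.0503/60 = 171.9341717
  W ⇒ negate
Point 4:
  Lat: split at 2 digits → 51° and 0.556′; 51 + 0.556/60 = 51.0092667
  S ⇒ negate
  Lon: split at 3 digits → 143° and 26.0843′; 143 + 26.0843/60 = 143.4347383
  W ⇒ negate

1. -59.247523, -34.430840
2. -9.074767, -179.106035
3. 82.686237, -171.934172
4. -51.009267, -143.434738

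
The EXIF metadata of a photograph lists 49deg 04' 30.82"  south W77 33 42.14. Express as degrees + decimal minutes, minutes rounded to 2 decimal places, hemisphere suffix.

49° 4.51′ S, 77° 33.70′ W

Lat: seconds/60 = 0.51367; minutes = 4 + 0.51367 = 4.5137
Longitude: seconds/60 = 0.70233; minutes = 33 + 0.70233 = 33.7023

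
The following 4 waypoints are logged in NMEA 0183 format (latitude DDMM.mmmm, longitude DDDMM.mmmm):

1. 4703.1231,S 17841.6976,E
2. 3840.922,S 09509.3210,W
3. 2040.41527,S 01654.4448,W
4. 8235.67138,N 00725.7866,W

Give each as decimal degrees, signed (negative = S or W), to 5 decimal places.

Point 1:
  φ: split at 2 digits → 47° and 3.1231′; 47 + 3.1231/60 = 47.052052
  S ⇒ negate
  Longitude: degrees = first 3 digits = 178, minutes = 41.6976; 178 + 41.6976/60 = 178.694960
  E → positive
Point 2:
  Latitude: degrees = first 2 digits = 38, minutes = 40.922; 38 + 40.922/60 = 38.682033
  S → negative
  λ: split at 3 digits → 095° and 9.321′; 95 + 9.321/60 = 95.155350
  W ⇒ negate
Point 3:
  Latitude: degrees = first 2 digits = 20, minutes = 40.41527; 20 + 40.41527/60 = 20.673588
  hemisphere S, so the sign is −
  Lon: split at 3 digits → 016° and 54.4448′; 16 + 54.4448/60 = 16.907413
  W → negative
Point 4:
  φ: degrees = first 2 digits = 82, minutes = 35.67138; 82 + 35.67138/60 = 82.594523
  N ⇒ keep positive
  Longitude: split at 3 digits → 007° and 25.7866′; 7 + 25.7866/60 = 7.429777
  W ⇒ negate

1. -47.05205, 178.69496
2. -38.68203, -95.15535
3. -20.67359, -16.90741
4. 82.59452, -7.42978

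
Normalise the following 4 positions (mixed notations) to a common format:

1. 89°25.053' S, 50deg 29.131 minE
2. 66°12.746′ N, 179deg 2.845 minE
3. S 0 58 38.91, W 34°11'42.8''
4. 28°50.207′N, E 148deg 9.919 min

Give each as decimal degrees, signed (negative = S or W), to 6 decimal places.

1. -89.417550, 50.485517
2. 66.212433, 179.047417
3. -0.977475, -34.195222
4. 28.836783, 148.165317

Point 1:
  Latitude: 89 + 25.053/60 = 89.4175500
  S → negative
  λ: 50 + 29.131/60 = 50.4855167
  E ⇒ keep positive
Point 2:
  Lat: 12.746′ = 0.212433°; total 66.2124333
  N → positive
  Longitude: 179 + 2.845/60 = 179.0474167
  E → positive
Point 3:
  φ: 0 + 58/60 + 38.91/3600 = 0.9774750
  hemisphere S, so the sign is −
  Longitude: 34° + 11/60 + 42.8/3600 = 34 + 0.183333 + 0.011889 = 34.1952222
  W ⇒ negate
Point 4:
  Latitude: 28 + 50.207/60 = 28.8367833
  N → positive
  λ: 9.919′ = 0.165317°; total 148.1653167
  E → positive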